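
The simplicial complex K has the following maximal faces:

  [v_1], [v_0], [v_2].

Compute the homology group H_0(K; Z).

H_0 ≅ Z^3.

Take the total order v_0 < v_1 < v_2 on the vertex set. Then K (dimension 0) consists of the simplices:

  0-simplices (3): [v_0], [v_1], [v_2]

Hence C_0 ≅ Z^3.

Now H_k = ker ∂_k / im ∂_{k+1}, so:

  H_0: rank C_0 − rank ∂_1 = 3 − 0 = 3, and there is no ∂_1, so H_0 ≅ Z^3.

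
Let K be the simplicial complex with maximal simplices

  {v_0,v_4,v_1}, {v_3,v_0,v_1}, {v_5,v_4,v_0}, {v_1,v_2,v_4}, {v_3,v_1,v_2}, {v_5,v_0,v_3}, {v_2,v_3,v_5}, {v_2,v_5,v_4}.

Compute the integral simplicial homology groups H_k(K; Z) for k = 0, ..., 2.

H_0 ≅ Z,  H_1 = 0,  H_2 ≅ Z.

We work with the vertex ordering v_0 < v_1 < v_2 < v_3 < v_4 < v_5. The simplices of K, each written with vertices in increasing order, are:

  0-simplices (6): [v_0], [v_1], [v_2], [v_3], [v_4], [v_5]
  1-simplices (12): [v_0,v_1], [v_0,v_3], [v_0,v_4], [v_0,v_5], [v_1,v_2], [v_1,v_3], [v_1,v_4], [v_2,v_3], [v_2,v_4], [v_2,v_5], [v_3,v_5], [v_4,v_5]
  2-simplices (8): [v_0,v_1,v_3], [v_0,v_1,v_4], [v_0,v_3,v_5], [v_0,v_4,v_5], [v_1,v_2,v_3], [v_1,v_2,v_4], [v_2,v_3,v_5], [v_2,v_4,v_5]

Hence C_0 ≅ Z^6, C_1 ≅ Z^12, C_2 ≅ Z^8.

∂_1: C_1 → C_0 maps an edge to its endpoints' difference, ∂[p,q] = q − p. For instance
  ∂[v_2,v_5] = [v_5] − [v_2].
This gives a 6×12 integer matrix of rank 5; reducing to Smith normal form yields diagonal entries (1,1,1,1,1).

∂_2: C_2 → C_1 acts by ∂[p,q,r] = [q,r] − [p,r] + [p,q]. For instance
  ∂[v_0,v_1,v_4] = [v_1,v_4] − [v_0,v_4] + [v_0,v_1],
  ∂[v_0,v_4,v_5] = [v_4,v_5] − [v_0,v_5] + [v_0,v_4].
The resulting 12×8 matrix has rank 7, and its Smith normal form has invariant factors (1,1,1,1,1,1,1).

Now H_k = ker ∂_k / im ∂_{k+1}, so:

  H_0: rank C_0 − rank ∂_1 = 6 − 5 = 1, and the invariant factors of ∂_1 are all 1, so H_0 ≅ Z.
  H_1: rank ker ∂_1 − rank ∂_2 = (12 − 5) − 7 = 0, and the invariant factors of ∂_2 are all 1, so H_1 ≅ 0.
  H_2: rank ker ∂_2 − rank ∂_3 = (8 − 7) − 0 = 1, and there is no ∂_3, so H_2 ≅ Z.

As a check, the Euler characteristic is 6 − 12 + 8 = 2, which agrees with 1 − 0 + 1 = 2.
(K is a triangulation of the 2-sphere S^2.)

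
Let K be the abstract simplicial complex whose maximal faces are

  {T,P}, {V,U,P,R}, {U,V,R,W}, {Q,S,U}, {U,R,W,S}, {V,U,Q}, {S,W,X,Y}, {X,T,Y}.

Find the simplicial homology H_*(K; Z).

We work with the vertex ordering P < Q < R < S < T < U < V < W < X < Y. The simplices of K, each written with vertices in increasing order, are:

  0-simplices (10): P, Q, R, S, T, U, V, W, X, Y
  1-simplices (23): PR, PT, PU, PV, QS, QU, QV, RS, RU, RV, RW, SU, SW, SX, SY, TX, TY, UV, UW, VW, WX, WY, XY
  2-simplices (17): PRU, PRV, PUV, QSU, QUV, RSU, RSW, RUV, RUW, RVW, SUW, SWX, SWY, SXY, TXY, UVW, WXY
  3-simplices (4): PRUV, RSUW, RUVW, SWXY

Hence C_0 ≅ Z^10, C_1 ≅ Z^23, C_2 ≅ Z^17, C_3 ≅ Z^4.

The boundary map ∂_1: C_1 → C_0 sends each edge [p,q] (with p < q) to q − p.
The resulting 10×23 matrix has rank 9, and its Smith normal form has invariant factors (1,1,1,1,1,1,1,1,1).

Boundary ∂_2: C_2 → C_1 maps a triangle to the signed sum of its edges. For instance
  ∂SUW = UW − SW + SU,
  ∂QSU = SU − QU + QS.
This gives a 23×17 integer matrix of rank 13; reducing to Smith normal form yields diagonal entries (1,1,1,1,1,1,1,1,1,1,1,1,1).

Boundary ∂_3: C_3 → C_2 sends each 3-simplex σ to the alternating sum Σ_i (−1)^i (σ with its i-th vertex removed). For instance
  ∂RUVW = UVW − RVW + RUW − RUV,
  ∂PRUV = RUV − PUV + PRV − PRU.
As a 17×4 matrix over Z this has rank 4, with invariant factors (1,1,1,1).

Now H_k = ker ∂_k / im ∂_{k+1}, so:

  H_0: rank C_0 − rank ∂_1 = 10 − 9 = 1, and the invariant factors of ∂_1 are all 1, so H_0 ≅ Z.
  H_1: rank ker ∂_1 − rank ∂_2 = (23 − 9) − 13 = 1, and the invariant factors of ∂_2 are all 1, so H_1 ≅ Z.
  H_2: rank ker ∂_2 − rank ∂_3 = (17 − 13) − 4 = 0, and the invariant factors of ∂_3 are all 1, so H_2 ≅ 0.
  H_3: rank ker ∂_3 − rank ∂_4 = (4 − 4) − 0 = 0, and there is no ∂_4, so H_3 ≅ 0.

H_0 = Z,  H_1 = Z,  H_2 = 0,  H_3 = 0.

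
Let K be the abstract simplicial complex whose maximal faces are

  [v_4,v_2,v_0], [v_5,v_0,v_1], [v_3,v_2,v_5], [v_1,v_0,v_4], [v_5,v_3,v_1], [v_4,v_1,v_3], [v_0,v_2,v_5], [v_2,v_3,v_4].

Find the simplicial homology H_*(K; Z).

H_0 = Z,  H_1 = 0,  H_2 = Z.

We work with the vertex ordering v_0 < v_1 < v_2 < v_3 < v_4 < v_5. The simplices of K, each written with vertices in increasing order, are:

  0-simplices (6): [v_0], [v_1], [v_2], [v_3], [v_4], [v_5]
  1-simplices (12): [v_0,v_1], [v_0,v_2], [v_0,v_4], [v_0,v_5], [v_1,v_3], [v_1,v_4], [v_1,v_5], [v_2,v_3], [v_2,v_4], [v_2,v_5], [v_3,v_4], [v_3,v_5]
  2-simplices (8): [v_0,v_1,v_4], [v_0,v_1,v_5], [v_0,v_2,v_4], [v_0,v_2,v_5], [v_1,v_3,v_4], [v_1,v_3,v_5], [v_2,v_3,v_4], [v_2,v_3,v_5]

Hence C_0 ≅ Z^6, C_1 ≅ Z^12, C_2 ≅ Z^8.

∂_1: C_1 → C_0 maps an edge to its endpoints' difference, ∂[p,q] = q − p.
This gives a 6×12 integer matrix of rank 5; reducing to Smith normal form yields diagonal entries (1,1,1,1,1).

∂_2: C_2 → C_1 maps a triangle to the signed sum of its edges. For instance
  ∂[v_0,v_2,v_5] = [v_2,v_5] − [v_0,v_5] + [v_0,v_2],
  ∂[v_0,v_2,v_4] = [v_2,v_4] − [v_0,v_4] + [v_0,v_2].
The 12×8 boundary matrix has rank 7 and Smith normal form diag(1,1,1,1,1,1,1).

Computing H_k = (kernel of ∂_k) / (image of ∂_{k+1}):

  H_0: rank C_0 − rank ∂_1 = 6 − 5 = 1, and the invariant factors of ∂_1 are all 1, so H_0 ≅ Z.
  H_1: rank ker ∂_1 − rank ∂_2 = (12 − 5) − 7 = 0, and the invariant factors of ∂_2 are all 1, so H_1 ≅ 0.
  H_2: rank ker ∂_2 − rank ∂_3 = (8 − 7) − 0 = 1, and there is no ∂_3, so H_2 ≅ Z.

(K is a triangulation of the 2-sphere S^2.)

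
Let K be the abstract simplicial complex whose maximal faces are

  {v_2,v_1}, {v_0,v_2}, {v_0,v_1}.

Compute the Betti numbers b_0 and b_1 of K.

b_0 = 1, b_1 = 1.

K has 3 vertices, 3 edges.
rank ∂_0 = 0, rank ∂_1 = 2 ⇒ b_0 = 3 − 0 − 2 = 1; all invariant factors of ∂_1 are 1 so no torsion. So H_0 = Z.
rank ∂_1 = 2, rank ∂_2 = 0 ⇒ b_1 = 3 − 2 − 0 = 1. So H_1 = Z.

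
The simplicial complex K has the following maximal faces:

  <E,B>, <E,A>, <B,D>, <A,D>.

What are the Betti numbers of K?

We work with the vertex ordering A < B < D < E. The simplices of K, each written with vertices in increasing order, are:

  0-simplices (4): A, B, D, E
  1-simplices (4): AD, AE, BD, BE

giving chain groups C_0 ≅ Z^4, C_1 ≅ Z^4.

Boundary ∂_1: C_1 → C_0 is given by ∂[p,q] = [q] − [p]. For instance
  ∂BD = D − B.
The resulting 4×4 matrix has rank 3, and its Smith normal form has invariant factors (1,1,1).

Now H_k = ker ∂_k / im ∂_{k+1}, so:

  H_0: rank C_0 − rank ∂_1 = 4 − 3 = 1, and the invariant factors of ∂_1 are all 1, so H_0 ≅ Z.
  H_1: rank ker ∂_1 − rank ∂_2 = (4 − 3) − 0 = 1, and there is no ∂_2, so H_1 ≅ Z.

As a check, the Euler characteristic is 4 − 4 = 0, which agrees with 1 − 1 = 0.
(K is a triangulation of the circle S^1.)

Hence the Betti numbers are b_0 = 1, b_1 = 1.

b_0 = 1, b_1 = 1.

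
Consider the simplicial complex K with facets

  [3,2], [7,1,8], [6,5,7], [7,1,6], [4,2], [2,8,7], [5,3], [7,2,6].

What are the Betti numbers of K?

b_0 = 1, b_1 = 1, b_2 = 0.

Take the total order 1 < 2 < 3 < 4 < 5 < 6 < 7 < 8 on the vertex set. Then K (dimension 2) consists of the simplices:

  0-simplices (8): [1], [2], [3], [4], [5], [6], [7], [8]
  1-simplices (13): [1,6], [1,7], [1,8], [2,3], [2,4], [2,6], [2,7], [2,8], [3,5], [5,6], [5,7], [6,7], [7,8]
  2-simplices (5): [1,6,7], [1,7,8], [2,6,7], [2,7,8], [5,6,7]

giving chain groups C_0 ≅ Z^8, C_1 ≅ Z^13, C_2 ≅ Z^5.

The boundary map ∂_1: C_1 → C_0 sends each edge [p,q] (with p < q) to q − p. For instance
  ∂[7,8] = [8] − [7].
As a 8×13 matrix over Z this has rank 7, with invariant factors (1,1,1,1,1,1,1).

The boundary map ∂_2: C_2 → C_1 maps a triangle to the signed sum of its edges. For instance
  ∂[5,6,7] = [6,7] − [5,7] + [5,6],
  ∂[2,7,8] = [7,8] − [2,8] + [2,7].
This gives a 13×5 integer matrix of rank 5; reducing to Smith normal form yields diagonal entries (1,1,1,1,1).

Now H_k = ker ∂_k / im ∂_{k+1}, so:

  H_0: rank C_0 − rank ∂_1 = 8 − 7 = 1, and the invariant factors of ∂_1 are all 1, so H_0 = Z.
  H_1: rank ker ∂_1 − rank ∂_2 = (13 − 7) − 5 = 1, and the invariant factors of ∂_2 are all 1, so H_1 = Z.
  H_2: rank ker ∂_2 − rank ∂_3 = (5 − 5) − 0 = 0, and there is no ∂_3, so H_2 = 0.

As a check, the Euler characteristic is 8 − 13 + 5 = 0, which agrees with 1 − 1 + 0 = 0.

Hence the Betti numbers are b_0 = 1, b_1 = 1, b_2 = 0.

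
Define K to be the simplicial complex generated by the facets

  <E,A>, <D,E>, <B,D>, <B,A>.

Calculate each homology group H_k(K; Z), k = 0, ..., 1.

Fix the vertex order A < B < D < E and write every simplex with vertices in increasing order. Then dim K = 1 and the simplices of K are:

  0-simplices (4): A, B, D, E
  1-simplices (4): AB, AE, BD, DE

so the chain groups are C_0 ≅ Z^4, C_1 ≅ Z^4.

∂_1: C_1 → C_0 sends each edge [p,q] (with p < q) to q − p.
The resulting 4×4 matrix has rank 3, and its Smith normal form has invariant factors (1,1,1).

Now H_k = ker ∂_k / im ∂_{k+1}, so:

  H_0: rank C_0 − rank ∂_1 = 4 − 3 = 1, and the invariant factors of ∂_1 are all 1, so H_0 = Z.
  H_1: rank ker ∂_1 − rank ∂_2 = (4 − 3) − 0 = 1, and there is no ∂_2, so H_1 = Z.

(K is a triangulation of the circle S^1.)

H_0 ≅ Z,  H_1 ≅ Z.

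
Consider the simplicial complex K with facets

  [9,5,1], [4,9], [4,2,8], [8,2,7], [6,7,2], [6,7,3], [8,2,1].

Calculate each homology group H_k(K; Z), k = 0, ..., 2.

We work with the vertex ordering 1 < 2 < 3 < 4 < 5 < 6 < 7 < 8 < 9. The simplices of K, each written with vertices in increasing order, are:

  0-simplices (9): [1], [2], [3], [4], [5], [6], [7], [8], [9]
  1-simplices (15): [1,2], [1,5], [1,8], [1,9], [2,4], [2,6], [2,7], [2,8], [3,6], [3,7], [4,8], [4,9], [5,9], [6,7], [7,8]
  2-simplices (6): [1,2,8], [1,5,9], [2,4,8], [2,6,7], [2,7,8], [3,6,7]

giving chain groups C_0 ≅ Z^9, C_1 ≅ Z^15, C_2 ≅ Z^6.

The boundary map ∂_1: C_1 → C_0 is given by ∂[p,q] = [q] − [p].
The 9×15 boundary matrix has rank 8 and Smith normal form diag(1,1,1,1,1,1,1,1).

∂_2: C_2 → C_1 maps a triangle to the signed sum of its edges. For instance
  ∂[3,6,7] = [6,7] − [3,7] + [3,6],
  ∂[2,4,8] = [4,8] − [2,8] + [2,4].
The resulting 15×6 matrix has rank 6, and its Smith normal form has invariant factors (1,1,1,1,1,1).

Computing H_k = (kernel of ∂_k) / (image of ∂_{k+1}):

  H_0: rank C_0 − rank ∂_1 = 9 − 8 = 1, and the invariant factors of ∂_1 are all 1, so H_0 = Z.
  H_1: rank ker ∂_1 − rank ∂_2 = (15 − 8) − 6 = 1, and the invariant factors of ∂_2 are all 1, so H_1 = Z.
  H_2: rank ker ∂_2 − rank ∂_3 = (6 − 6) − 0 = 0, and there is no ∂_3, so H_2 = 0.

As a check, the Euler characteristic is 9 − 15 + 6 = 0, which agrees with 1 − 1 + 0 = 0.

H_0 = Z,  H_1 = Z,  H_2 = 0.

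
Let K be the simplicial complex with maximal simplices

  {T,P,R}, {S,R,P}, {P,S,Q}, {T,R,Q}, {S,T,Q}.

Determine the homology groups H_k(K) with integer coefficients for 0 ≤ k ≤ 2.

Order the vertices as P < Q < R < S < T. Listing each simplex with vertices in this order, K has dimension 2 with simplices:

  0-simplices (5): P, Q, R, S, T
  1-simplices (10): PQ, PR, PS, PT, QR, QS, QT, RS, RT, ST
  2-simplices (5): PQS, PRS, PRT, QRT, QST

giving chain groups C_0 ≅ Z^5, C_1 ≅ Z^10, C_2 ≅ Z^5.

The boundary map ∂_1: C_1 → C_0 sends each edge [p,q] (with p < q) to q − p.
As a 5×10 matrix over Z this has rank 4, with invariant factors (1,1,1,1).

∂_2: C_2 → C_1 maps a triangle to the signed sum of its edges. For instance
  ∂PQS = QS − PS + PQ,
  ∂PRT = RT − PT + PR.
The 10×5 boundary matrix has rank 5 and Smith normal form diag(1,1,1,1,1).

From H_k ≅ ker(∂_k) / im(∂_{k+1}) we obtain:

  H_0: rank C_0 − rank ∂_1 = 5 − 4 = 1, and the invariant factors of ∂_1 are all 1, so H_0 = Z.
  H_1: rank ker ∂_1 − rank ∂_2 = (10 − 4) − 5 = 1, and the invariant factors of ∂_2 are all 1, so H_1 = Z.
  H_2: rank ker ∂_2 − rank ∂_3 = (5 − 5) − 0 = 0, and there is no ∂_3, so H_2 = 0.

As a check, the Euler characteristic is 5 − 10 + 5 = 0, which agrees with 1 − 1 + 0 = 0.

H_0 = Z,  H_1 = Z,  H_2 = 0.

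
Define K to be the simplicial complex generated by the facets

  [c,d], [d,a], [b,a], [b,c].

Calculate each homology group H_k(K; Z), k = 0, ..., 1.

Order the vertices as a < b < c < d. Listing each simplex with vertices in this order, K has dimension 1 with simplices:

  0-simplices (4): a, b, c, d
  1-simplices (4): ab, ad, bc, cd

giving chain groups C_0 ≅ Z^4, C_1 ≅ Z^4.

The boundary map ∂_1: C_1 → C_0 sends each edge [p,q] (with p < q) to q − p.
This gives a 4×4 integer matrix of rank 3; reducing to Smith normal form yields diagonal entries (1,1,1).

Now H_k = ker ∂_k / im ∂_{k+1}, so:

  H_0: rank C_0 − rank ∂_1 = 4 − 3 = 1, and the invariant factors of ∂_1 are all 1, so H_0 ≅ Z.
  H_1: rank ker ∂_1 − rank ∂_2 = (4 − 3) − 0 = 1, and there is no ∂_2, so H_1 ≅ Z.

(K is a triangulation of the circle S^1.)

H_0 ≅ Z,  H_1 ≅ Z.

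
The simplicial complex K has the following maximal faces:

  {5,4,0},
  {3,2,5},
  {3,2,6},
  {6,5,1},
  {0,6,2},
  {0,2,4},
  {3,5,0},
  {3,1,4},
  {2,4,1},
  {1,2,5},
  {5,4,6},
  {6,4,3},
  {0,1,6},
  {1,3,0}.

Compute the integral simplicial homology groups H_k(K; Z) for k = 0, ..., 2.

Fix the vertex order 0 < 1 < 2 < 3 < 4 < 5 < 6 and write every simplex with vertices in increasing order. Then dim K = 2 and the simplices of K are:

  0-simplices (7): [0], [1], [2], [3], [4], [5], [6]
  1-simplices (21): [0,1], [0,2], [0,3], [0,4], [0,5], [0,6], [1,2], [1,3], [1,4], [1,5], [1,6], [2,3], [2,4], [2,5], [2,6], [3,4], [3,5], [3,6], [4,5], [4,6], [5,6]
  2-simplices (14): [0,1,3], [0,1,6], [0,2,4], [0,2,6], [0,3,5], [0,4,5], [1,2,4], [1,2,5], [1,3,4], [1,5,6], [2,3,5], [2,3,6], [3,4,6], [4,5,6]

giving chain groups C_0 ≅ Z^7, C_1 ≅ Z^21, C_2 ≅ Z^14.

Boundary ∂_1: C_1 → C_0 maps an edge to its endpoints' difference, ∂[p,q] = q − p. For instance
  ∂[1,6] = [6] − [1].
The resulting 7×21 matrix has rank 6, and its Smith normal form has invariant factors (1,1,1,1,1,1).

The boundary map ∂_2: C_2 → C_1 maps a triangle to the signed sum of its edges. For instance
  ∂[0,4,5] = [4,5] − [0,5] + [0,4],
  ∂[0,1,6] = [1,6] − [0,6] + [0,1].
The resulting 21×14 matrix has rank 13, and its Smith normal form has invariant factors (1,1,1,1,1,1,1,1,1,1,1,1,1).

From H_k ≅ ker(∂_k) / im(∂_{k+1}) we obtain:

  H_0: rank C_0 − rank ∂_1 = 7 − 6 = 1, and the invariant factors of ∂_1 are all 1, so H_0 ≅ Z.
  H_1: rank ker ∂_1 − rank ∂_2 = (21 − 6) − 13 = 2, and the invariant factors of ∂_2 are all 1, so H_1 ≅ Z^2.
  H_2: rank ker ∂_2 − rank ∂_3 = (14 − 13) − 0 = 1, and there is no ∂_3, so H_2 ≅ Z.

H_0 ≅ Z,  H_1 ≅ Z^2,  H_2 ≅ Z.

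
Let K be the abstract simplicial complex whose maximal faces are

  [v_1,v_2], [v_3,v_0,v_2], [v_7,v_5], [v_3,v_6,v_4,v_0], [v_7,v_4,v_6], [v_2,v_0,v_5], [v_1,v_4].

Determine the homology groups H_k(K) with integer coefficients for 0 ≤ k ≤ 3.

Take the total order v_0 < v_1 < v_2 < v_3 < v_4 < v_5 < v_6 < v_7 on the vertex set. Then K (dimension 3) consists of the simplices:

  0-simplices (8): [v_0], [v_1], [v_2], [v_3], [v_4], [v_5], [v_6], [v_7]
  1-simplices (15): (15 of them)
  2-simplices (7): [v_0,v_2,v_3], [v_0,v_2,v_5], [v_0,v_3,v_4], [v_0,v_3,v_6], [v_0,v_4,v_6], [v_3,v_4,v_6], [v_4,v_6,v_7]
  3-simplices (1): [v_0,v_3,v_4,v_6]

Hence C_0 ≅ Z^8, C_1 ≅ Z^15, C_2 ≅ Z^7, C_3 ≅ Z^1.

∂_1: C_1 → C_0 is given by ∂[p,q] = [q] − [p].
The 8×15 boundary matrix has rank 7 and Smith normal form diag(1,1,1,1,1,1,1).

Boundary ∂_2: C_2 → C_1 sends each 2-simplex [p,q,r] to [q,r] − [p,r] + [p,q]. For instance
  ∂[v_0,v_3,v_6] = [v_3,v_6] − [v_0,v_6] + [v_0,v_3],
  ∂[v_0,v_2,v_5] = [v_2,v_5] − [v_0,v_5] + [v_0,v_2].
The 15×7 boundary matrix has rank 6 and Smith normal form diag(1,1,1,1,1,1).

∂_3: C_3 → C_2 sends each 3-simplex σ to the alternating sum Σ_i (−1)^i (σ with its i-th vertex removed). For instance
  ∂[v_0,v_3,v_4,v_6] = [v_3,v_4,v_6] − [v_0,v_4,v_6] + [v_0,v_3,v_6] − [v_0,v_3,v_4].
As a 7×1 matrix over Z this has rank 1, with invariant factors (1).

Reading off H_k = ker ∂_k / im ∂_{k+1}:

  H_0: rank C_0 − rank ∂_1 = 8 − 7 = 1, and the invariant factors of ∂_1 are all 1, so H_0 ≅ Z.
  H_1: rank ker ∂_1 − rank ∂_2 = (15 − 7) − 6 = 2, and the invariant factors of ∂_2 are all 1, so H_1 ≅ Z^2.
  H_2: rank ker ∂_2 − rank ∂_3 = (7 − 6) − 1 = 0, and the invariant factors of ∂_3 are all 1, so H_2 ≅ 0.
  H_3: rank ker ∂_3 − rank ∂_4 = (1 − 1) − 0 = 0, and there is no ∂_4, so H_3 ≅ 0.

H_0 ≅ Z,  H_1 ≅ Z^2,  H_2 = 0,  H_3 = 0.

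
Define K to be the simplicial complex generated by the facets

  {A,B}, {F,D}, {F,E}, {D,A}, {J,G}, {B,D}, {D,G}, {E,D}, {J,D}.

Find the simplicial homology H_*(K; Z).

H_0 ≅ Z,  H_1 ≅ Z^3.

Fix the vertex order A < B < D < E < F < G < J and write every simplex with vertices in increasing order. Then dim K = 1 and the simplices of K are:

  0-simplices (7): A, B, D, E, F, G, J
  1-simplices (9): AB, AD, BD, DE, DF, DG, DJ, EF, GJ

giving chain groups C_0 ≅ Z^7, C_1 ≅ Z^9.

∂_1: C_1 → C_0 sends each edge [p,q] (with p < q) to q − p. For instance
  ∂AD = D − A.
As a 7×9 matrix over Z this has rank 6, with invariant factors (1,1,1,1,1,1).

Computing H_k = (kernel of ∂_k) / (image of ∂_{k+1}):

  H_0: rank C_0 − rank ∂_1 = 7 − 6 = 1, and the invariant factors of ∂_1 are all 1, so H_0 ≅ Z.
  H_1: rank ker ∂_1 − rank ∂_2 = (9 − 6) − 0 = 3, and there is no ∂_2, so H_1 ≅ Z^3.

(K is a triangulation of a wedge of 3 circles.)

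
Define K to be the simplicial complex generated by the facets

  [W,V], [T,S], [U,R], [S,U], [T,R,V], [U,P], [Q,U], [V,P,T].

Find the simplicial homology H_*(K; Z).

Fix the vertex order P < Q < R < S < T < U < V < W and write every simplex with vertices in increasing order. Then dim K = 2 and the simplices of K are:

  0-simplices (8): P, Q, R, S, T, U, V, W
  1-simplices (11): PT, PU, PV, QU, RT, RU, RV, ST, SU, TV, VW
  2-simplices (2): PTV, RTV

Hence C_0 ≅ Z^8, C_1 ≅ Z^11, C_2 ≅ Z^2.

Boundary ∂_1: C_1 → C_0 maps an edge to its endpoints' difference, ∂[p,q] = q − p.
The resulting 8×11 matrix has rank 7, and its Smith normal form has invariant factors (1,1,1,1,1,1,1).

The boundary map ∂_2: C_2 → C_1 maps a triangle to the signed sum of its edges. For instance
  ∂PTV = TV − PV + PT,
  ∂RTV = TV − RV + RT.
This gives a 11×2 integer matrix of rank 2; reducing to Smith normal form yields diagonal entries (1,1).

Reading off H_k = ker ∂_k / im ∂_{k+1}:

  H_0: rank C_0 − rank ∂_1 = 8 − 7 = 1, and the invariant factors of ∂_1 are all 1, so H_0 = Z.
  H_1: rank ker ∂_1 − rank ∂_2 = (11 − 7) − 2 = 2, and the invariant factors of ∂_2 are all 1, so H_1 = Z^2.
  H_2: rank ker ∂_2 − rank ∂_3 = (2 − 2) − 0 = 0, and there is no ∂_3, so H_2 = 0.

H_0 ≅ Z,  H_1 ≅ Z^2,  H_2 = 0.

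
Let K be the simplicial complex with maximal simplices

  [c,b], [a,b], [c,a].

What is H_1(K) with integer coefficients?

K has 3 vertices, 3 edges.
rank ∂_1 = 2, rank ∂_2 = 0 ⇒ b_1 = 3 − 2 − 0 = 1. So H_1 ≅ Z.

H_1 ≅ Z.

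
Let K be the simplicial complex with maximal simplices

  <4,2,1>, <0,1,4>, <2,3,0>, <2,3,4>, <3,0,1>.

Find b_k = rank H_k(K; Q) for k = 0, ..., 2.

Fix the vertex order 0 < 1 < 2 < 3 < 4 and write every simplex with vertices in increasing order. Then dim K = 2 and the simplices of K are:

  0-simplices (5): [0], [1], [2], [3], [4]
  1-simplices (10): [0,1], [0,2], [0,3], [0,4], [1,2], [1,3], [1,4], [2,3], [2,4], [3,4]
  2-simplices (5): [0,1,3], [0,1,4], [0,2,3], [1,2,4], [2,3,4]

Hence C_0 ≅ Z^5, C_1 ≅ Z^10, C_2 ≅ Z^5.

The boundary map ∂_1: C_1 → C_0 maps an edge to its endpoints' difference, ∂[p,q] = q − p. For instance
  ∂[0,2] = [2] − [0].
The 5×10 boundary matrix has rank 4 and Smith normal form diag(1,1,1,1).

The boundary map ∂_2: C_2 → C_1 sends each 2-simplex [p,q,r] to [q,r] − [p,r] + [p,q]. For instance
  ∂[0,1,4] = [1,4] − [0,4] + [0,1],
  ∂[2,3,4] = [3,4] − [2,4] + [2,3].
As a 10×5 matrix over Z this has rank 5, with invariant factors (1,1,1,1,1).

From H_k ≅ ker(∂_k) / im(∂_{k+1}) we obtain:

  H_0: rank C_0 − rank ∂_1 = 5 − 4 = 1, and the invariant factors of ∂_1 are all 1, so H_0 = Z.
  H_1: rank ker ∂_1 − rank ∂_2 = (10 − 4) − 5 = 1, and the invariant factors of ∂_2 are all 1, so H_1 = Z.
  H_2: rank ker ∂_2 − rank ∂_3 = (5 − 5) − 0 = 0, and there is no ∂_3, so H_2 = 0.

Hence the Betti numbers are b_0 = 1, b_1 = 1, b_2 = 0.

b_0 = 1, b_1 = 1, b_2 = 0.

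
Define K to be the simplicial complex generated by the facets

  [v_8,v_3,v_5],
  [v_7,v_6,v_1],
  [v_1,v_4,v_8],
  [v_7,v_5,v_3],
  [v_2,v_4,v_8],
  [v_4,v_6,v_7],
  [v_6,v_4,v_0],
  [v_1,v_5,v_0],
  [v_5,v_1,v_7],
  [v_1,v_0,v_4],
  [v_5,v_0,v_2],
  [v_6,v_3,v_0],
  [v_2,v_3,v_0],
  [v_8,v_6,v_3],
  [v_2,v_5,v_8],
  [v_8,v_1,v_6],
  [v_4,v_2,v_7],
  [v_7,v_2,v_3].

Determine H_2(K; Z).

Order the vertices as v_0 < v_1 < v_2 < v_3 < v_4 < v_5 < v_6 < v_7 < v_8. Listing each simplex with vertices in this order, K has dimension 2 with simplices:

  0-simplices (9): [v_0], [v_1], [v_2], [v_3], [v_4], [v_5], [v_6], [v_7], [v_8]
  1-simplices (27): (27 of them)
  2-simplices (18): (18 of them)

Hence C_0 ≅ Z^9, C_1 ≅ Z^27, C_2 ≅ Z^18.

Boundary ∂_1: C_1 → C_0 is given by ∂[p,q] = [q] − [p]. For instance
  ∂[v_2,v_5] = [v_5] − [v_2].
The resulting 9×27 matrix has rank 8, and its Smith normal form has invariant factors (1,1,1,1,1,1,1,1).

The boundary map ∂_2: C_2 → C_1 acts by ∂[p,q,r] = [q,r] − [p,r] + [p,q]. For instance
  ∂[v_4,v_6,v_7] = [v_6,v_7] − [v_4,v_7] + [v_4,v_6],
  ∂[v_1,v_5,v_7] = [v_5,v_7] − [v_1,v_7] + [v_1,v_5].
The resulting 27×18 matrix has rank 18, and its Smith normal form has invariant factors (1,1,1,1,1,1,1,1,1,1,1,1,1,1,1,1,1,2).

Computing H_k = (kernel of ∂_k) / (image of ∂_{k+1}):

  H_2: rank ker ∂_2 − rank ∂_3 = (18 − 18) − 0 = 0, and there is no ∂_3, so H_2 = 0.

H_2 ≅ 0.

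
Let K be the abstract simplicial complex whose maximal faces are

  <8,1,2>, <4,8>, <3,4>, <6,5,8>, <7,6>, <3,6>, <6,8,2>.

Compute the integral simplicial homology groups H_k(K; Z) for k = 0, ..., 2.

H_0 = Z,  H_1 = Z,  H_2 = 0.

We work with the vertex ordering 1 < 2 < 3 < 4 < 5 < 6 < 7 < 8. The simplices of K, each written with vertices in increasing order, are:

  0-simplices (8): [1], [2], [3], [4], [5], [6], [7], [8]
  1-simplices (11): [1,2], [1,8], [2,6], [2,8], [3,4], [3,6], [4,8], [5,6], [5,8], [6,7], [6,8]
  2-simplices (3): [1,2,8], [2,6,8], [5,6,8]

so the chain groups are C_0 ≅ Z^8, C_1 ≅ Z^11, C_2 ≅ Z^3.

∂_1: C_1 → C_0 maps an edge to its endpoints' difference, ∂[p,q] = q − p.
As a 8×11 matrix over Z this has rank 7, with invariant factors (1,1,1,1,1,1,1).

∂_2: C_2 → C_1 sends each 2-simplex [p,q,r] to [q,r] − [p,r] + [p,q]. For instance
  ∂[2,6,8] = [6,8] − [2,8] + [2,6],
  ∂[1,2,8] = [2,8] − [1,8] + [1,2].
The 11×3 boundary matrix has rank 3 and Smith normal form diag(1,1,1).

From H_k ≅ ker(∂_k) / im(∂_{k+1}) we obtain:

  H_0: rank C_0 − rank ∂_1 = 8 − 7 = 1, and the invariant factors of ∂_1 are all 1, so H_0 ≅ Z.
  H_1: rank ker ∂_1 − rank ∂_2 = (11 − 7) − 3 = 1, and the invariant factors of ∂_2 are all 1, so H_1 ≅ Z.
  H_2: rank ker ∂_2 − rank ∂_3 = (3 − 3) − 0 = 0, and there is no ∂_3, so H_2 ≅ 0.

As a check, the Euler characteristic is 8 − 11 + 3 = 0, which agrees with 1 − 1 + 0 = 0.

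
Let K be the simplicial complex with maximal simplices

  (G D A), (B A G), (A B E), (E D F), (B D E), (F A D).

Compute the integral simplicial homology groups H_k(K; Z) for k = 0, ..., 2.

Fix the vertex order A < B < D < E < F < G and write every simplex with vertices in increasing order. Then dim K = 2 and the simplices of K are:

  0-simplices (6): A, B, D, E, F, G
  1-simplices (12): AB, AD, AE, AF, AG, BD, BE, BG, DE, DF, DG, EF
  2-simplices (6): ABE, ABG, ADF, ADG, BDE, DEF

giving chain groups C_0 ≅ Z^6, C_1 ≅ Z^12, C_2 ≅ Z^6.

∂_1: C_1 → C_0 maps an edge to its endpoints' difference, ∂[p,q] = q − p.
The resulting 6×12 matrix has rank 5, and its Smith normal form has invariant factors (1,1,1,1,1).

Boundary ∂_2: C_2 → C_1 acts by ∂[p,q,r] = [q,r] − [p,r] + [p,q]. For instance
  ∂ABE = BE − AE + AB,
  ∂ABG = BG − AG + AB.
As a 12×6 matrix over Z this has rank 6, with invariant factors (1,1,1,1,1,1).

Computing H_k = (kernel of ∂_k) / (image of ∂_{k+1}):

  H_0: rank C_0 − rank ∂_1 = 6 − 5 = 1, and the invariant factors of ∂_1 are all 1, so H_0 = Z.
  H_1: rank ker ∂_1 − rank ∂_2 = (12 − 5) − 6 = 1, and the invariant factors of ∂_2 are all 1, so H_1 = Z.
  H_2: rank ker ∂_2 − rank ∂_3 = (6 − 6) − 0 = 0, and there is no ∂_3, so H_2 = 0.

H_0 = Z,  H_1 = Z,  H_2 = 0.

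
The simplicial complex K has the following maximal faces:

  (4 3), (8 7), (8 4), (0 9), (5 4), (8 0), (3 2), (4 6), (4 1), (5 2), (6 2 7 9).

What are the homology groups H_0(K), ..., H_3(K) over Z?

Order the vertices as 0 < 1 < 2 < 3 < 4 < 5 < 6 < 7 < 8 < 9. Listing each simplex with vertices in this order, K has dimension 3 with simplices:

  0-simplices (10): [0], [1], [2], [3], [4], [5], [6], [7], [8], [9]
  1-simplices (16): [0,8], [0,9], [1,4], [2,3], [2,5], [2,6], [2,7], [2,9], [3,4], [4,5], [4,6], [4,8], [6,7], [6,9], [7,8], [7,9]
  2-simplices (4): [2,6,7], [2,6,9], [2,7,9], [6,7,9]
  3-simplices (1): [2,6,7,9]

giving chain groups C_0 ≅ Z^10, C_1 ≅ Z^16, C_2 ≅ Z^4, C_3 ≅ Z^1.

Boundary ∂_1: C_1 → C_0 maps an edge to its endpoints' difference, ∂[p,q] = q − p. For instance
  ∂[2,7] = [7] − [2].
This gives a 10×16 integer matrix of rank 9; reducing to Smith normal form yields diagonal entries (1,1,1,1,1,1,1,1,1).

Boundary ∂_2: C_2 → C_1 sends each 2-simplex [p,q,r] to [q,r] − [p,r] + [p,q]. For instance
  ∂[6,7,9] = [7,9] − [6,9] + [6,7],
  ∂[2,7,9] = [7,9] − [2,9] + [2,7].
The resulting 16×4 matrix has rank 3, and its Smith normal form has invariant factors (1,1,1).

∂_3: C_3 → C_2 sends each 3-simplex σ to the alternating sum Σ_i (−1)^i (σ with its i-th vertex removed). For instance
  ∂[2,6,7,9] = [6,7,9] − [2,7,9] + [2,6,9] − [2,6,7].
This gives a 4×1 integer matrix of rank 1; reducing to Smith normal form yields diagonal entries (1).

Reading off H_k = ker ∂_k / im ∂_{k+1}:

  H_0: rank C_0 − rank ∂_1 = 10 − 9 = 1, and the invariant factors of ∂_1 are all 1, so H_0 ≅ Z.
  H_1: rank ker ∂_1 − rank ∂_2 = (16 − 9) − 3 = 4, and the invariant factors of ∂_2 are all 1, so H_1 ≅ Z^4.
  H_2: rank ker ∂_2 − rank ∂_3 = (4 − 3) − 1 = 0, and the invariant factors of ∂_3 are all 1, so H_2 ≅ 0.
  H_3: rank ker ∂_3 − rank ∂_4 = (1 − 1) − 0 = 0, and there is no ∂_4, so H_3 ≅ 0.

As a check, the Euler characteristic is 10 − 16 + 4 − 1 = -3, which agrees with 1 − 4 + 0 − 0 = -3.

H_0 ≅ Z,  H_1 ≅ Z^4,  H_2 = 0,  H_3 = 0.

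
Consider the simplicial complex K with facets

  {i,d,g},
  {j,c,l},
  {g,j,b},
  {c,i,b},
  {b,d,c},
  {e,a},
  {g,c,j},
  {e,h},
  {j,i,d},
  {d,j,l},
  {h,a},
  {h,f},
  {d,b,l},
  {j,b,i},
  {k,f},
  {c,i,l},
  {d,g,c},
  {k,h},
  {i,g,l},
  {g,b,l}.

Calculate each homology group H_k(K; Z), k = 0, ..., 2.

H_0 = Z^2,  H_1 = Z^4,  H_2 = Z.

K has 12 vertices, 27 edges, 14 triangles.
rank ∂_0 = 0, rank ∂_1 = 10 ⇒ b_0 = 12 − 0 − 10 = 2; all invariant factors of ∂_1 are 1 so no torsion. So H_0 = Z^2.
rank ∂_1 = 10, rank ∂_2 = 13 ⇒ b_1 = 27 − 10 − 13 = 4; all invariant factors of ∂_2 are 1 so no torsion. So H_1 = Z^4.
rank ∂_2 = 13, rank ∂_3 = 0 ⇒ b_2 = 14 − 13 − 0 = 1. So H_2 = Z.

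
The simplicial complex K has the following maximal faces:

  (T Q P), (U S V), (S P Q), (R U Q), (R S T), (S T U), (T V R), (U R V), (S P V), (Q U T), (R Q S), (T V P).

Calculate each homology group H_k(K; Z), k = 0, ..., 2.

H_0 = Z,  H_1 = Z_2,  H_2 = 0.

Take the total order P < Q < R < S < T < U < V on the vertex set. Then K (dimension 2) consists of the simplices:

  0-simplices (7): P, Q, R, S, T, U, V
  1-simplices (18): PQ, PS, PT, PV, QR, QS, QT, QU, RS, RT, RU, RV, ST, SU, SV, TU, TV, UV
  2-simplices (12): PQS, PQT, PSV, PTV, QRS, QRU, QTU, RST, RTV, RUV, STU, SUV

giving chain groups C_0 ≅ Z^7, C_1 ≅ Z^18, C_2 ≅ Z^12.

The boundary map ∂_1: C_1 → C_0 is given by ∂[p,q] = [q] − [p].
This gives a 7×18 integer matrix of rank 6; reducing to Smith normal form yields diagonal entries (1,1,1,1,1,1).

The boundary map ∂_2: C_2 → C_1 acts by ∂[p,q,r] = [q,r] − [p,r] + [p,q]. For instance
  ∂SUV = UV − SV + SU,
  ∂QRS = RS − QS + QR.
This gives a 18×12 integer matrix of rank 12; reducing to Smith normal form yields diagonal entries (1,1,1,1,1,1,1,1,1,1,1,2).

Reading off H_k = ker ∂_k / im ∂_{k+1}:

  H_0: rank C_0 − rank ∂_1 = 7 − 6 = 1, and the invariant factors of ∂_1 are all 1, so H_0 = Z.
  H_1: rank ker ∂_1 − rank ∂_2 = (18 − 6) − 12 = 0, and ∂_2 has invariant factor 2 > 1, so H_1 = Z_2.
  H_2: rank ker ∂_2 − rank ∂_3 = (12 − 12) − 0 = 0, and there is no ∂_3, so H_2 = 0.

As a check, the Euler characteristic is 7 − 18 + 12 = 1, which agrees with 1 − 0 + 0 = 1.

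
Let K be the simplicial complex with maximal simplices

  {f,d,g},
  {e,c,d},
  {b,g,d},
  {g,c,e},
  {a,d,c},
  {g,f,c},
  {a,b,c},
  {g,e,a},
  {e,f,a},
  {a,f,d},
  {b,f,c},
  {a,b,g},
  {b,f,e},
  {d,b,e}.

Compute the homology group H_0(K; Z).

Take the total order a < b < c < d < e < f < g on the vertex set. Then K (dimension 2) consists of the simplices:

  0-simplices (7): a, b, c, d, e, f, g
  1-simplices (21): ab, ac, ad, ae, af, ag, bc, bd, be, bf, bg, cd, ce, cf, cg, de, df, dg, ef, eg, fg
  2-simplices (14): abc, abg, acd, adf, aef, aeg, bcf, bde, bdg, bef, cde, ceg, cfg, dfg

so the chain groups are C_0 ≅ Z^7, C_1 ≅ Z^21, C_2 ≅ Z^14.

The boundary map ∂_1: C_1 → C_0 sends each edge [p,q] (with p < q) to q − p.
The 7×21 boundary matrix has rank 6 and Smith normal form diag(1,1,1,1,1,1).

∂_2: C_2 → C_1 sends each 2-simplex [p,q,r] to [q,r] − [p,r] + [p,q]. For instance
  ∂cde = de − ce + cd,
  ∂cfg = fg − cg + cf.
This gives a 21×14 integer matrix of rank 13; reducing to Smith normal form yields diagonal entries (1,1,1,1,1,1,1,1,1,1,1,1,1).

From H_k ≅ ker(∂_k) / im(∂_{k+1}) we obtain:

  H_0: rank C_0 − rank ∂_1 = 7 − 6 = 1, and the invariant factors of ∂_1 are all 1, so H_0 ≅ Z.

H_0 ≅ Z.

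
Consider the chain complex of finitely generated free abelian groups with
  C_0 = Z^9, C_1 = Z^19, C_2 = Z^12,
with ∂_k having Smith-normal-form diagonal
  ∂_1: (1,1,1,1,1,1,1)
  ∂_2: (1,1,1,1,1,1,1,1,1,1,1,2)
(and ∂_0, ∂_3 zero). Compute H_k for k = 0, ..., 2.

H_0: b_0 = 9 − 0 − 7 = 2; torsion from ∂_1 factors > 1: none. So H_0 = Z^2.
H_1: b_1 = 19 − 7 − 12 = 0; torsion from ∂_2 factors > 1: [2]. So H_1 = Z/2.
H_2: b_2 = 12 − 12 − 0 = 0; torsion from ∂_3 factors > 1: none. So H_2 = 0.

H_0 = Z^2,  H_1 = Z/2,  H_2 = 0.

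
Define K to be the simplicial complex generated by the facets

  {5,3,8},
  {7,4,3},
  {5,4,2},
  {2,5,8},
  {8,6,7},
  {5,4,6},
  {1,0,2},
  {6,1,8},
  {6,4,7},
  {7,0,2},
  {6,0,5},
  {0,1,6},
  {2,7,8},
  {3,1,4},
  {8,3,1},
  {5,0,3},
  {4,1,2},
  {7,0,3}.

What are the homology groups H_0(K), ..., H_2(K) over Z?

H_0 = Z,  H_1 = Z^2,  H_2 = Z.

Order the vertices as 0 < 1 < 2 < 3 < 4 < 5 < 6 < 7 < 8. Listing each simplex with vertices in this order, K has dimension 2 with simplices:

  0-simplices (9): [0], [1], [2], [3], [4], [5], [6], [7], [8]
  1-simplices (27): (27 of them)
  2-simplices (18): [0,1,2], [0,1,6], [0,2,7], [0,3,5], [0,3,7], [0,5,6], [1,2,4], [1,3,4], [1,3,8], [1,6,8], [2,4,5], [2,5,8], [2,7,8], [3,4,7], [3,5,8], [4,5,6], [4,6,7], [6,7,8]

Hence C_0 ≅ Z^9, C_1 ≅ Z^27, C_2 ≅ Z^18.

∂_1: C_1 → C_0 is given by ∂[p,q] = [q] − [p]. For instance
  ∂[1,4] = [4] − [1].
The resulting 9×27 matrix has rank 8, and its Smith normal form has invariant factors (1,1,1,1,1,1,1,1).

∂_2: C_2 → C_1 sends each 2-simplex [p,q,r] to [q,r] − [p,r] + [p,q]. For instance
  ∂[4,5,6] = [5,6] − [4,6] + [4,5],
  ∂[3,5,8] = [5,8] − [3,8] + [3,5].
The resulting 27×18 matrix has rank 17, and its Smith normal form has invariant factors (1,1,1,1,1,1,1,1,1,1,1,1,1,1,1,1,1).

Reading off H_k = ker ∂_k / im ∂_{k+1}:

  H_0: rank C_0 − rank ∂_1 = 9 − 8 = 1, and the invariant factors of ∂_1 are all 1, so H_0 = Z.
  H_1: rank ker ∂_1 − rank ∂_2 = (27 − 8) − 17 = 2, and the invariant factors of ∂_2 are all 1, so H_1 = Z^2.
  H_2: rank ker ∂_2 − rank ∂_3 = (18 − 17) − 0 = 1, and there is no ∂_3, so H_2 = Z.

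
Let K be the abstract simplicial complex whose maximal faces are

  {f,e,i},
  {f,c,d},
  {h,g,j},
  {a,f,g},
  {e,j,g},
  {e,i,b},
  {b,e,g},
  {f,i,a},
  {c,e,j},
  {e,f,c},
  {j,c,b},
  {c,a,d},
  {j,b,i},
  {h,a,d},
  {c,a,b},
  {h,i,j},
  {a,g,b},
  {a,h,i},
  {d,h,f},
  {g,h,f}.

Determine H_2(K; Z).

Order the vertices as a < b < c < d < e < f < g < h < i < j. Listing each simplex with vertices in this order, K has dimension 2 with simplices:

  0-simplices (10): a, b, c, d, e, f, g, h, i, j
  1-simplices (30): ab, ac, ad, af, ag, ah, ai, bc, be, bg, bi, bj, cd, ce, cf, cj, df, dh, ef, eg, ei, ej, fg, fh, fi, gh, gj, hi, hj, ij
  2-simplices (20): abc, abg, acd, adh, afg, afi, ahi, bcj, beg, bei, bij, cdf, cef, cej, dfh, efi, egj, fgh, ghj, hij

Hence C_0 ≅ Z^10, C_1 ≅ Z^30, C_2 ≅ Z^20.

Boundary ∂_1: C_1 → C_0 maps an edge to its endpoints' difference, ∂[p,q] = q − p. For instance
  ∂gj = j − g.
The resulting 10×30 matrix has rank 9, and its Smith normal form has invariant factors (1,1,1,1,1,1,1,1,1).

Boundary ∂_2: C_2 → C_1 acts by ∂[p,q,r] = [q,r] − [p,r] + [p,q]. For instance
  ∂acd = cd − ad + ac,
  ∂beg = eg − bg + be.
As a 30×20 matrix over Z this has rank 20, with invariant factors (1,1,1,1,1,1,1,1,1,1,1,1,1,1,1,1,1,1,1,2).

Now H_k = ker ∂_k / im ∂_{k+1}, so:

  H_2: rank ker ∂_2 − rank ∂_3 = (20 − 20) − 0 = 0, and there is no ∂_3, so H_2 ≅ 0.

H_2 ≅ 0.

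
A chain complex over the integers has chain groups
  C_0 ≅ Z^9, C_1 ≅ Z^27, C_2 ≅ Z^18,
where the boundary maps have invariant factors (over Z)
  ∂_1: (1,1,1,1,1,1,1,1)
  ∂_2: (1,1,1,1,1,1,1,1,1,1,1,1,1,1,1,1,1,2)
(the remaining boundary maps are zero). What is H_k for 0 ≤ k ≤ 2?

H_0 ≅ Z,  H_1 ≅ Z ⊕ Z/2,  H_2 = 0.

H_0: b_0 = 9 − 0 − 8 = 1; torsion from ∂_1 factors > 1: none. So H_0 ≅ Z.
H_1: b_1 = 27 − 8 − 18 = 1; torsion from ∂_2 factors > 1: [2]. So H_1 ≅ Z ⊕ Z/2.
H_2: b_2 = 18 − 18 − 0 = 0; torsion from ∂_3 factors > 1: none. So H_2 ≅ 0.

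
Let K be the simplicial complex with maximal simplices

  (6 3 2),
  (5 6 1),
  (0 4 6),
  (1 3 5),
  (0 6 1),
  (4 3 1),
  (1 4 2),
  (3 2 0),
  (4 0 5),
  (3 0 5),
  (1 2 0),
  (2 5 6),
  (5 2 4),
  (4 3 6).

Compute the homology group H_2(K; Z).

H_2 = Z.

Fix the vertex order 0 < 1 < 2 < 3 < 4 < 5 < 6 and write every simplex with vertices in increasing order. Then dim K = 2 and the simplices of K are:

  0-simplices (7): [0], [1], [2], [3], [4], [5], [6]
  1-simplices (21): [0,1], [0,2], [0,3], [0,4], [0,5], [0,6], [1,2], [1,3], [1,4], [1,5], [1,6], [2,3], [2,4], [2,5], [2,6], [3,4], [3,5], [3,6], [4,5], [4,6], [5,6]
  2-simplices (14): [0,1,2], [0,1,6], [0,2,3], [0,3,5], [0,4,5], [0,4,6], [1,2,4], [1,3,4], [1,3,5], [1,5,6], [2,3,6], [2,4,5], [2,5,6], [3,4,6]

Hence C_0 ≅ Z^7, C_1 ≅ Z^21, C_2 ≅ Z^14.

The boundary map ∂_1: C_1 → C_0 maps an edge to its endpoints' difference, ∂[p,q] = q − p.
The resulting 7×21 matrix has rank 6, and its Smith normal form has invariant factors (1,1,1,1,1,1).

∂_2: C_2 → C_1 maps a triangle to the signed sum of its edges. For instance
  ∂[1,2,4] = [2,4] − [1,4] + [1,2],
  ∂[2,5,6] = [5,6] − [2,6] + [2,5].
The 21×14 boundary matrix has rank 13 and Smith normal form diag(1,1,1,1,1,1,1,1,1,1,1,1,1).

Now H_k = ker ∂_k / im ∂_{k+1}, so:

  H_2: rank ker ∂_2 − rank ∂_3 = (14 − 13) − 0 = 1, and there is no ∂_3, so H_2 ≅ Z.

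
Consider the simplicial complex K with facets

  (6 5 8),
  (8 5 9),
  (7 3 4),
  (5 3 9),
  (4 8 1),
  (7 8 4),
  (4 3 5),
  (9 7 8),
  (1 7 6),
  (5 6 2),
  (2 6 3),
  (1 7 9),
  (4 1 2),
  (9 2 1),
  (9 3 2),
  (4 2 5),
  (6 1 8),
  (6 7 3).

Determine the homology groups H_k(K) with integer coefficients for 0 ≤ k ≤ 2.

Fix the vertex order 1 < 2 < 3 < 4 < 5 < 6 < 7 < 8 < 9 and write every simplex with vertices in increasing order. Then dim K = 2 and the simplices of K are:

  0-simplices (9): [1], [2], [3], [4], [5], [6], [7], [8], [9]
  1-simplices (27): (27 of them)
  2-simplices (18): [1,2,4], [1,2,9], [1,4,8], [1,6,7], [1,6,8], [1,7,9], [2,3,6], [2,3,9], [2,4,5], [2,5,6], [3,4,5], [3,4,7], [3,5,9], [3,6,7], [4,7,8], [5,6,8], [5,8,9], [7,8,9]

giving chain groups C_0 ≅ Z^9, C_1 ≅ Z^27, C_2 ≅ Z^18.

The boundary map ∂_1: C_1 → C_0 sends each edge [p,q] (with p < q) to q − p.
The resulting 9×27 matrix has rank 8, and its Smith normal form has invariant factors (1,1,1,1,1,1,1,1).

The boundary map ∂_2: C_2 → C_1 acts by ∂[p,q,r] = [q,r] − [p,r] + [p,q]. For instance
  ∂[2,3,6] = [3,6] − [2,6] + [2,3],
  ∂[1,2,4] = [2,4] − [1,4] + [1,2].
The resulting 27×18 matrix has rank 18, and its Smith normal form has invariant factors (1,1,1,1,1,1,1,1,1,1,1,1,1,1,1,1,1,2).

From H_k ≅ ker(∂_k) / im(∂_{k+1}) we obtain:

  H_0: rank C_0 − rank ∂_1 = 9 − 8 = 1, and the invariant factors of ∂_1 are all 1, so H_0 = Z.
  H_1: rank ker ∂_1 − rank ∂_2 = (27 − 8) − 18 = 1, and ∂_2 has invariant factor 2 > 1, so H_1 = Z ⊕ Z/2.
  H_2: rank ker ∂_2 − rank ∂_3 = (18 − 18) − 0 = 0, and there is no ∂_3, so H_2 = 0.

H_0 = Z,  H_1 = Z ⊕ Z/2,  H_2 = 0.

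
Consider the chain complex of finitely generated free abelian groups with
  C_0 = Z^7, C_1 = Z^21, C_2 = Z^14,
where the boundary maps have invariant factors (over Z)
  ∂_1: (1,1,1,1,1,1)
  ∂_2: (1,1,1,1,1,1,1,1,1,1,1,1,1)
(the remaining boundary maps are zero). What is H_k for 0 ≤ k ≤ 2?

H_0: b_0 = 7 − 0 − 6 = 1; torsion from ∂_1 factors > 1: none. So H_0 ≅ Z.
H_1: b_1 = 21 − 6 − 13 = 2; torsion from ∂_2 factors > 1: none. So H_1 ≅ Z^2.
H_2: b_2 = 14 − 13 − 0 = 1; torsion from ∂_3 factors > 1: none. So H_2 ≅ Z.

H_0 ≅ Z,  H_1 ≅ Z^2,  H_2 ≅ Z.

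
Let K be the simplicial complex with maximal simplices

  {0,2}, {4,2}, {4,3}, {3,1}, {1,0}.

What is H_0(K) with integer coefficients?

H_0 ≅ Z.

We work with the vertex ordering 0 < 1 < 2 < 3 < 4. The simplices of K, each written with vertices in increasing order, are:

  0-simplices (5): [0], [1], [2], [3], [4]
  1-simplices (5): [0,1], [0,2], [1,3], [2,4], [3,4]

Hence C_0 ≅ Z^5, C_1 ≅ Z^5.

∂_1: C_1 → C_0 maps an edge to its endpoints' difference, ∂[p,q] = q − p. For instance
  ∂[0,1] = [1] − [0].
As a 5×5 matrix over Z this has rank 4, with invariant factors (1,1,1,1).

Computing H_k = (kernel of ∂_k) / (image of ∂_{k+1}):

  H_0: rank C_0 − rank ∂_1 = 5 − 4 = 1, and the invariant factors of ∂_1 are all 1, so H_0 = Z.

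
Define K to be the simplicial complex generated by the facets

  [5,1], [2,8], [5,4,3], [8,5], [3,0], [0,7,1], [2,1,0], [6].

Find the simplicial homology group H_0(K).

H_0 = Z^2.

Take the total order 0 < 1 < 2 < 3 < 4 < 5 < 6 < 7 < 8 on the vertex set. Then K (dimension 2) consists of the simplices:

  0-simplices (9): [0], [1], [2], [3], [4], [5], [6], [7], [8]
  1-simplices (12): [0,1], [0,2], [0,3], [0,7], [1,2], [1,5], [1,7], [2,8], [3,4], [3,5], [4,5], [5,8]
  2-simplices (3): [0,1,2], [0,1,7], [3,4,5]

so the chain groups are C_0 ≅ Z^9, C_1 ≅ Z^12, C_2 ≅ Z^3.

∂_1: C_1 → C_0 is given by ∂[p,q] = [q] − [p]. For instance
  ∂[1,5] = [5] − [1].
The 9×12 boundary matrix has rank 7 and Smith normal form diag(1,1,1,1,1,1,1).

The boundary map ∂_2: C_2 → C_1 maps a triangle to the signed sum of its edges. For instance
  ∂[0,1,2] = [1,2] − [0,2] + [0,1],
  ∂[0,1,7] = [1,7] − [0,7] + [0,1].
The resulting 12×3 matrix has rank 3, and its Smith normal form has invariant factors (1,1,1).

Computing H_k = (kernel of ∂_k) / (image of ∂_{k+1}):

  H_0: rank C_0 − rank ∂_1 = 9 − 7 = 2, and the invariant factors of ∂_1 are all 1, so H_0 ≅ Z^2.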